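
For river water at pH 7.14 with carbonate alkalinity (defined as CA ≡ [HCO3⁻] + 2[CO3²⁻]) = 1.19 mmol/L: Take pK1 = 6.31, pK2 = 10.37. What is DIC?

CA = [HCO3⁻] + 2[CO3²⁻] = (α₁ + 2α₂)·DIC
At pH 7.14: [H⁺]/K1 = 10^-0.83 = 0.14791, K2/[H⁺] = 10^-3.23 = 0.00058884
α₁ = 1/(1 + 0.14791 + 0.00058884) = 1/1.1485 = 0.8707; α₂ = α₁·K2/[H⁺] = 0.0005127
α₁ + 2α₂ = 0.8717
DIC = CA / (α₁ + 2α₂) = 1.19 / 0.8717 = 1.37 mmol/L

DIC = 1.37 mmol/L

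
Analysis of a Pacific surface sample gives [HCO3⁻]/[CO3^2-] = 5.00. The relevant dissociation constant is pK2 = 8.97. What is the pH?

pH = 8.27

From K2 = [H⁺][CO3^2-]/[HCO3⁻]:  pH = pK2 − log₁₀([HCO3⁻]/[CO3^2-])
log₁₀(5.00) = +0.699
pH = 8.97 − (+0.699) = 8.27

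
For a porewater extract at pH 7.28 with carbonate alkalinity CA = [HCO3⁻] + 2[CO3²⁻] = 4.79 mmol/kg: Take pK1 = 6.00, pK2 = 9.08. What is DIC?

DIC = 4.96 mmol/kg

CA = [HCO3⁻] + 2[CO3²⁻] = (α₁ + 2α₂)·DIC
At pH 7.28: [H⁺]/K1 = 10^-1.28 = 0.052481, K2/[H⁺] = 10^-1.80 = 0.015849
α₁ = 1/(1 + 0.052481 + 0.015849) = 1/1.0683 = 0.9360; α₂ = α₁·K2/[H⁺] = 0.01484
α₁ + 2α₂ = 0.9657
DIC = CA / (α₁ + 2α₂) = 4.79 / 0.9657 = 4.96 mmol/kg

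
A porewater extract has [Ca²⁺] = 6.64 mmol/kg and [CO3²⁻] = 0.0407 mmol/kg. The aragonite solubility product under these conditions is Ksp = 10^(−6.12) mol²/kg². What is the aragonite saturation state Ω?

Ksp = 10^(−6.12) = 7.586×10^-7
Ω = [Ca²⁺][CO3²⁻]/Ksp = (6.64×10^-3)(0.0407×10^-3) / 7.586×10^-7 = 0.356

Ω = 0.356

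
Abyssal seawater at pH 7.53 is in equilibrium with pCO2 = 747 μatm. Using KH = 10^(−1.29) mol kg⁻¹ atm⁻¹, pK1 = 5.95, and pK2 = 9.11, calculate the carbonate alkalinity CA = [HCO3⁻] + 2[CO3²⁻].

CA = 1.53 mmol/kg

[CO2*] = KH · pCO2 = 10^(−1.29) × 747×10^-6 = 3.831×10^-5 mol/kg
α₀ = 1/(1 + K1/[H⁺] + K1K2/[H⁺]²) = 1/(1 + 10^+1.58 + 10^+0.00) = 0.02499
DIC = [CO2*]/α₀ = 3.831×10^-5 / 0.02499 = 1.533 mmol/kg
CA = (α₁ + 2α₂)·DIC = (0.9500 + 2×0.02499) × 1.533 = 1.53 mmol/kg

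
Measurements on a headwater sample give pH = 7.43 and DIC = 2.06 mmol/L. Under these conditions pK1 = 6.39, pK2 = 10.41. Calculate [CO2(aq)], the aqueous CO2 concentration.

[CO2*] = 0.172 mmol/L

α₀ = 1 / (1 + K1/[H⁺] + K1K2/[H⁺]²) = 1 / (1 + 10^+1.04 + 10^-1.94)
   = 1 / (1 + 10.965 + 0.011482) = 1/11.976 = 0.08350
[CO2*] = α₀ × DIC = 0.08350 × 2.06 = 0.172 mmol/L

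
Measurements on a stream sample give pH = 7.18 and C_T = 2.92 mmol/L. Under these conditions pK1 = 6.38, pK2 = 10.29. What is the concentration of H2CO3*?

[CO2*] = 0.399 mmol/L

α₀ = 1 / (1 + K1/[H⁺] + K1K2/[H⁺]²) = 1 / (1 + 10^+0.80 + 10^-2.31)
   = 1 / (1 + 6.3096 + 0.0048978) = 1/7.3145 = 0.1367
[CO2*] = α₀ × DIC = 0.1367 × 2.92 = 0.399 mmol/L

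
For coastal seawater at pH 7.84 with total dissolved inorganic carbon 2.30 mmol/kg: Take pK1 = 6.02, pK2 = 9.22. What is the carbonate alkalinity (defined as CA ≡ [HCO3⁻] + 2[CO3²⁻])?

CA = [HCO3⁻] + 2[CO3²⁻] = (α₁ + 2α₂)·DIC
At pH 7.84: [H⁺]/K1 = 10^-1.82 = 0.015136, K2/[H⁺] = 10^-1.38 = 0.041687
α₁ = 1/(1 + 0.015136 + 0.041687) = 1/1.0568 = 0.9462; α₂ = α₁·K2/[H⁺] = 0.03945
α₁ + 2α₂ = 1.0251
CA = 1.0251 × 2.30 = 2.36 mmol/kg

CA = 2.36 mmol/kg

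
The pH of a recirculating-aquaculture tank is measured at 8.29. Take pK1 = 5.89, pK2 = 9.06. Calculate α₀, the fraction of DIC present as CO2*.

α₀ = 0.00339

α₀ = 1 / (1 + K1/[H⁺] + K1K2/[H⁺]²) = 1 / (1 + 10^+2.40 + 10^+1.63)
   = 1 / (1 + 251.19 + 42.658) = 1/294.85 = 0.003392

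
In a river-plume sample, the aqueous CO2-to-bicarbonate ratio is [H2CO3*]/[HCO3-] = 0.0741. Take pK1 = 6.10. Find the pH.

pH = 7.23

From K1 = [H⁺][HCO3-]/[H2CO3*]:  pH = pK1 − log₁₀([H2CO3*]/[HCO3-])
log₁₀(0.0741) = -1.130
pH = 6.10 − (-1.130) = 7.23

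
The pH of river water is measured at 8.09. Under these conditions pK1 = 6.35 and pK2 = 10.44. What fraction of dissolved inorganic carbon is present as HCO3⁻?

α₁ = 1 / (1 + [H⁺]/K1 + K2/[H⁺]) = 1 / (1 + 10^-1.74 + 10^-2.35)
   = 1 / (1 + 0.018197 + 0.0044668) = 1/1.0227 = 0.9778

α₁ = 0.978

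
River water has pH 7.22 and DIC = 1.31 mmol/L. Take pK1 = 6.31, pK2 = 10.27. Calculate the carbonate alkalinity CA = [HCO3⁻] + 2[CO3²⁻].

CA = [HCO3⁻] + 2[CO3²⁻] = (α₁ + 2α₂)·DIC
At pH 7.22: [H⁺]/K1 = 10^-0.91 = 0.12303, K2/[H⁺] = 10^-3.05 = 0.00089125
α₁ = 1/(1 + 0.12303 + 0.00089125) = 1/1.1239 = 0.8897; α₂ = α₁·K2/[H⁺] = 0.0007930
α₁ + 2α₂ = 0.8913
CA = 0.8913 × 1.31 = 1.17 mmol/L

CA = 1.17 mmol/L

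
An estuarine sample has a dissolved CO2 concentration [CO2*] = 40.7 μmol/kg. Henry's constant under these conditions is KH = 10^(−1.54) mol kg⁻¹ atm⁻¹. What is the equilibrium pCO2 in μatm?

KH = 10^(−1.54) = 2.884×10^-2 mol kg⁻¹ atm⁻¹
pCO2 = [CO2*]/KH = 40.7×10^-6 / 2.884×10^-2 = 1.41×10^-3 atm = 1410 μatm

pCO2 = 1410 μatm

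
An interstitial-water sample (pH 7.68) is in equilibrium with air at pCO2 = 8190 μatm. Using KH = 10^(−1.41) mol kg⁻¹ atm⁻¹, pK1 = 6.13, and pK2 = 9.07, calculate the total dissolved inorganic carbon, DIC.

DIC = 12.1 mmol/kg

[CO2*] = KH · pCO2 = 10^(−1.41) × 8190×10^-6 = 3.186×10^-4 mol/kg
α₀ = 1/(1 + K1/[H⁺] + K1K2/[H⁺]²) = 1/(1 + 10^+1.55 + 10^+0.16) = 0.02637
DIC = [CO2*]/α₀ = 3.186×10^-4 / 0.02637 = 12.1 mmol/kg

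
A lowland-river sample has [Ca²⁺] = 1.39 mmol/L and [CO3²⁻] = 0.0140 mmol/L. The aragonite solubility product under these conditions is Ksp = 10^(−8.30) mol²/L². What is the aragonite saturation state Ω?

Ksp = 10^(−8.30) = 5.012×10^-9
Ω = [Ca²⁺][CO3²⁻]/Ksp = (1.39×10^-3)(0.0140×10^-3) / 5.012×10^-9 = 3.88

Ω = 3.88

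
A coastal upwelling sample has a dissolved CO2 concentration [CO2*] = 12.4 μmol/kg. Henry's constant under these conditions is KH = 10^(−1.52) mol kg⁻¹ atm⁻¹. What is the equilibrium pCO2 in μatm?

pCO2 = 411 μatm

KH = 10^(−1.52) = 3.020×10^-2 mol kg⁻¹ atm⁻¹
pCO2 = [CO2*]/KH = 12.4×10^-6 / 3.020×10^-2 = 4.11×10^-4 atm = 411 μatm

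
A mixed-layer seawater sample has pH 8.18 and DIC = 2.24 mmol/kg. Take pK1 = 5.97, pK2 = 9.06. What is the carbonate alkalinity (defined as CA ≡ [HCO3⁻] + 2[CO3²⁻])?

CA = 2.49 mmol/kg

CA = [HCO3⁻] + 2[CO3²⁻] = (α₁ + 2α₂)·DIC
At pH 8.18: [H⁺]/K1 = 10^-2.21 = 0.0061660, K2/[H⁺] = 10^-0.88 = 0.13183
α₁ = 1/(1 + 0.0061660 + 0.13183) = 1/1.1380 = 0.8787; α₂ = α₁·K2/[H⁺] = 0.1158
α₁ + 2α₂ = 1.1104
CA = 1.1104 × 2.24 = 2.49 mmol/kg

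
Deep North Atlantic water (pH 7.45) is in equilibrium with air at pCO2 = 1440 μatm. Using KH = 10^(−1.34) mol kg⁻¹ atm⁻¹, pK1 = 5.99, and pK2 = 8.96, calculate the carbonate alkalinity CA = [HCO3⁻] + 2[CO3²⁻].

[CO2*] = KH · pCO2 = 10^(−1.34) × 1440×10^-6 = 6.582×10^-5 mol/kg
α₀ = 1/(1 + K1/[H⁺] + K1K2/[H⁺]²) = 1/(1 + 10^+1.46 + 10^-0.05) = 0.03254
DIC = [CO2*]/α₀ = 6.582×10^-5 / 0.03254 = 2.023 mmol/kg
CA = (α₁ + 2α₂)·DIC = (0.9385 + 2×0.02900) × 2.023 = 2.02 mmol/kg

CA = 2.02 mmol/kg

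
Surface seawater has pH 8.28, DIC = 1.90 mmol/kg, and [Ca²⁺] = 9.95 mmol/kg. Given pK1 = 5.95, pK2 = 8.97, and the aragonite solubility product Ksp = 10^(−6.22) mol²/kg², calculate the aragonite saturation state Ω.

Ω = 5.30

α₂ = 1 / (1 + [H⁺]/K2 + [H⁺]²/(K1K2)) = 1 / (1 + 10^+0.69 + 10^-1.64)
   = 1 / (1 + 4.8978 + 0.022909) = 1/5.9207 = 0.1689
[CO3²⁻] = α₂ × DIC = 0.1689 × 1.90 = 0.3209 mmol/kg
Ksp = 10^(−6.22) = 6.026×10^-7
Ω = [Ca²⁺][CO3²⁻]/Ksp = (9.95×10^-3)(3.209×10^-4) / 6.026×10^-7 = 5.30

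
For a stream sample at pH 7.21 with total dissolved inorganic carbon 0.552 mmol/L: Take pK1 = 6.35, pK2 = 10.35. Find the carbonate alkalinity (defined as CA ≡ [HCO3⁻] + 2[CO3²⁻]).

CA = 0.485 mmol/L

CA = [HCO3⁻] + 2[CO3²⁻] = (α₁ + 2α₂)·DIC
At pH 7.21: [H⁺]/K1 = 10^-0.86 = 0.13804, K2/[H⁺] = 10^-3.14 = 0.00072444
α₁ = 1/(1 + 0.13804 + 0.00072444) = 1/1.1388 = 0.8781; α₂ = α₁·K2/[H⁺] = 0.0006362
α₁ + 2α₂ = 0.8794
CA = 0.8794 × 0.552 = 0.485 mmol/L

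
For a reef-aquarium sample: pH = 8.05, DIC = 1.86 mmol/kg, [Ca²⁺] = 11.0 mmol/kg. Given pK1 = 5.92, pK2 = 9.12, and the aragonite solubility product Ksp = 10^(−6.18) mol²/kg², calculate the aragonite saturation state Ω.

α₂ = 1 / (1 + [H⁺]/K2 + [H⁺]²/(K1K2)) = 1 / (1 + 10^+1.07 + 10^-1.06)
   = 1 / (1 + 11.749 + 0.087096) = 1/12.836 = 0.07791
[CO3²⁻] = α₂ × DIC = 0.07791 × 1.86 = 0.1449 mmol/kg
Ksp = 10^(−6.18) = 6.607×10^-7
Ω = [Ca²⁺][CO3²⁻]/Ksp = (11.0×10^-3)(1.449×10^-4) / 6.607×10^-7 = 2.41

Ω = 2.41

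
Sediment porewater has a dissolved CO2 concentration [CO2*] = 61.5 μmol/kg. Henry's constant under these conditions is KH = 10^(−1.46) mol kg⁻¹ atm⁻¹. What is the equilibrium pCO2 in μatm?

KH = 10^(−1.46) = 3.467×10^-2 mol kg⁻¹ atm⁻¹
pCO2 = [CO2*]/KH = 61.5×10^-6 / 3.467×10^-2 = 1.77×10^-3 atm = 1770 μatm

pCO2 = 1770 μatm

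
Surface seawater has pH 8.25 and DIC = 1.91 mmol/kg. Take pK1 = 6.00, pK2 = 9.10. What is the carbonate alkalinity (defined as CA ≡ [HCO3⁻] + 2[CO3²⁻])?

CA = 2.14 mmol/kg

CA = [HCO3⁻] + 2[CO3²⁻] = (α₁ + 2α₂)·DIC
At pH 8.25: [H⁺]/K1 = 10^-2.25 = 0.0056234, K2/[H⁺] = 10^-0.85 = 0.14125
α₁ = 1/(1 + 0.0056234 + 0.14125) = 1/1.1469 = 0.8719; α₂ = α₁·K2/[H⁺] = 0.1232
α₁ + 2α₂ = 1.1183
CA = 1.1183 × 1.91 = 2.14 mmol/kg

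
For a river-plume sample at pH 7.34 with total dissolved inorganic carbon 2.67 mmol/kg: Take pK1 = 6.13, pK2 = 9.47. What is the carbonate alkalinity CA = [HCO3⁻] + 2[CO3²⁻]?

CA = [HCO3⁻] + 2[CO3²⁻] = (α₁ + 2α₂)·DIC
At pH 7.34: [H⁺]/K1 = 10^-1.21 = 0.061660, K2/[H⁺] = 10^-2.13 = 0.0074131
α₁ = 1/(1 + 0.061660 + 0.0074131) = 1/1.0691 = 0.9354; α₂ = α₁·K2/[H⁺] = 0.006934
α₁ + 2α₂ = 0.9493
CA = 0.9493 × 2.67 = 2.53 mmol/kg

CA = 2.53 mmol/kg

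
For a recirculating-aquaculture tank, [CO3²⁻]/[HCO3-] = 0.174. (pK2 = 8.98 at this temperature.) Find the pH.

From K2 = [H⁺][CO3²⁻]/[HCO3-]:  pH = pK2 + log₁₀([CO3²⁻]/[HCO3-])
log₁₀(0.174) = -0.759
pH = 8.98 + (-0.759) = 8.22

pH = 8.22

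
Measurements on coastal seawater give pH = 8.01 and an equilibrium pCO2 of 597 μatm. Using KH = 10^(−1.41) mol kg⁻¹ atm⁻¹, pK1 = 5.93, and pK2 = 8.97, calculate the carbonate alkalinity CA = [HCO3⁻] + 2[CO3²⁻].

CA = 3.40 mmol/kg

[CO2*] = KH · pCO2 = 10^(−1.41) × 597×10^-6 = 2.323×10^-5 mol/kg
α₀ = 1/(1 + K1/[H⁺] + K1K2/[H⁺]²) = 1/(1 + 10^+2.08 + 10^+1.12) = 0.007440
DIC = [CO2*]/α₀ = 2.323×10^-5 / 0.007440 = 3.122 mmol/kg
CA = (α₁ + 2α₂)·DIC = (0.8945 + 2×0.09808) × 3.122 = 3.40 mmol/kg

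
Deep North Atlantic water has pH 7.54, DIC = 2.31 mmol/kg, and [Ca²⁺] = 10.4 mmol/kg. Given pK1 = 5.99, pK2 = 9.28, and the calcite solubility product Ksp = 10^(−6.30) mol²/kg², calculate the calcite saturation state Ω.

Ω = 0.834

α₂ = 1 / (1 + [H⁺]/K2 + [H⁺]²/(K1K2)) = 1 / (1 + 10^+1.74 + 10^+0.19)
   = 1 / (1 + 54.954 + 1.5488) = 1/57.503 = 0.01739
[CO3²⁻] = α₂ × DIC = 0.01739 × 2.31 = 0.04017 mmol/kg
Ksp = 10^(−6.30) = 5.012×10^-7
Ω = [Ca²⁺][CO3²⁻]/Ksp = (10.4×10^-3)(4.017×10^-5) / 5.012×10^-7 = 0.834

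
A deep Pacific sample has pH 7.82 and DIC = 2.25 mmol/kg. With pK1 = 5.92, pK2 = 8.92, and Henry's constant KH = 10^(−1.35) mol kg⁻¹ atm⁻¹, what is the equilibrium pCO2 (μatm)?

pCO2 = 581 μatm

α₀ = 1 / (1 + K1/[H⁺] + K1K2/[H⁺]²) = 1 / (1 + 10^+1.90 + 10^+0.80)
   = 1 / (1 + 79.433 + 6.3096) = 1/86.742 = 0.01153
[CO2*] = α₀ × DIC = 0.01153 × 2.25 = 0.02594 mmol/kg
pCO2 = [CO2*]/KH = 2.594×10^-5 / 4.467×10^-2 = 581 μatm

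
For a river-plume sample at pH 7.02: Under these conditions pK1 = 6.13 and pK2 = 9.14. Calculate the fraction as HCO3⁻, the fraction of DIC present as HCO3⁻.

α₁ = 1 / (1 + [H⁺]/K1 + K2/[H⁺]) = 1 / (1 + 10^-0.89 + 10^-2.12)
   = 1 / (1 + 0.12882 + 0.0075858) = 1/1.1364 = 0.8800

α₁ = 0.880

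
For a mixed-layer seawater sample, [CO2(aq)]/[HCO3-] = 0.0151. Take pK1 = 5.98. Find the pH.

pH = 7.80

From K1 = [H⁺][HCO3-]/[CO2(aq)]:  pH = pK1 − log₁₀([CO2(aq)]/[HCO3-])
log₁₀(0.0151) = -1.821
pH = 5.98 − (-1.821) = 7.80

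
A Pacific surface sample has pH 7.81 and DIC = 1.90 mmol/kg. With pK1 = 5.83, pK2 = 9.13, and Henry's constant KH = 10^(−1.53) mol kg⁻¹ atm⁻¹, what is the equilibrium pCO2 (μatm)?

pCO2 = 637 μatm

α₀ = 1 / (1 + K1/[H⁺] + K1K2/[H⁺]²) = 1 / (1 + 10^+1.98 + 10^+0.66)
   = 1 / (1 + 95.499 + 4.5709) = 1/101.07 = 0.009894
[CO2*] = α₀ × DIC = 0.009894 × 1.90 = 0.01880 mmol/kg = 18.80 μmol/kg
pCO2 = [CO2*]/KH = 1.880×10^-5 / 2.951×10^-2 = 637 μatm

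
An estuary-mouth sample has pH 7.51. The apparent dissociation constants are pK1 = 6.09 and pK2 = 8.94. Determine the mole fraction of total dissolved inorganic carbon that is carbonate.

α₂ = 1 / (1 + [H⁺]/K2 + [H⁺]²/(K1K2)) = 1 / (1 + 10^+1.43 + 10^+0.01)
   = 1 / (1 + 26.915 + 1.0233) = 1/28.939 = 0.03456

α₂ = 0.0346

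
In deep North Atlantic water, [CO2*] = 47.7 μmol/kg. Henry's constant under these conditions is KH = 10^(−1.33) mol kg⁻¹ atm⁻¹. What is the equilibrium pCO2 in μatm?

pCO2 = 1020 μatm

KH = 10^(−1.33) = 4.677×10^-2 mol kg⁻¹ atm⁻¹
pCO2 = [CO2*]/KH = 47.7×10^-6 / 4.677×10^-2 = 1.02×10^-3 atm = 1020 μatm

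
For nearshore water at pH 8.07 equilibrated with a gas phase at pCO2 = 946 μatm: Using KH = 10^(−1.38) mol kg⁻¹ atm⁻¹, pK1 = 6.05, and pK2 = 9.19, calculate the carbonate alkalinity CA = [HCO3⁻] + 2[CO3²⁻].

CA = 4.76 mmol/kg

[CO2*] = KH · pCO2 = 10^(−1.38) × 946×10^-6 = 3.944×10^-5 mol/kg
α₀ = 1/(1 + K1/[H⁺] + K1K2/[H⁺]²) = 1/(1 + 10^+2.02 + 10^+0.90) = 0.008798
DIC = [CO2*]/α₀ = 3.944×10^-5 / 0.008798 = 4.482 mmol/kg
CA = (α₁ + 2α₂)·DIC = (0.9213 + 2×0.06989) × 4.482 = 4.76 mmol/kg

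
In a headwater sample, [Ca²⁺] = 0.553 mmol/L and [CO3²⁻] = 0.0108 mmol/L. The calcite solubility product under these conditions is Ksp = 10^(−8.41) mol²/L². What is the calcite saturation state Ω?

Ω = 1.54

Ksp = 10^(−8.41) = 3.890×10^-9
Ω = [Ca²⁺][CO3²⁻]/Ksp = (0.553×10^-3)(0.0108×10^-3) / 3.890×10^-9 = 1.54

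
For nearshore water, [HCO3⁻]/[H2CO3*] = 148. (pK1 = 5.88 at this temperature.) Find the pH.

pH = 8.05

From K1 = [H⁺][HCO3⁻]/[H2CO3*]:  pH = pK1 + log₁₀([HCO3⁻]/[H2CO3*])
log₁₀(148) = +2.170
pH = 5.88 + (+2.170) = 8.05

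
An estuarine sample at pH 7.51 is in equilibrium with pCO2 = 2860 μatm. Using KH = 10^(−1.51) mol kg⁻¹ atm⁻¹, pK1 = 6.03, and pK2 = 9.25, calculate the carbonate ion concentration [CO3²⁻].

[CO3²⁻] = 0.0486 mmol/kg

[CO2*] = KH · pCO2 = 10^(−1.51) × 2860×10^-6 = 8.838×10^-5 mol/kg
α₀ = 1/(1 + K1/[H⁺] + K1K2/[H⁺]²) = 1/(1 + 10^+1.48 + 10^-0.26) = 0.03150
DIC = [CO2*]/α₀ = 8.838×10^-5 / 0.03150 = 2.806 mmol/kg
[CO3²⁻] = α₂·DIC; α₂ = 0.01731, so [CO3²⁻] = 0.01731 × 2.806 = 0.0486 mmol/kg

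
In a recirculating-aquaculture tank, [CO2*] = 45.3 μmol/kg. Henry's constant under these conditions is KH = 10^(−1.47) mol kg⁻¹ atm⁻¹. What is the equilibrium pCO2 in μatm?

pCO2 = 1340 μatm

KH = 10^(−1.47) = 3.388×10^-2 mol kg⁻¹ atm⁻¹
pCO2 = [CO2*]/KH = 45.3×10^-6 / 3.388×10^-2 = 1.34×10^-3 atm = 1340 μatm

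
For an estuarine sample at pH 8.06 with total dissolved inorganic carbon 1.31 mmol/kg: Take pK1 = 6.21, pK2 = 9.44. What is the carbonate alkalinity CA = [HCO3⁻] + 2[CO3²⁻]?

CA = 1.34 mmol/kg

CA = [HCO3⁻] + 2[CO3²⁻] = (α₁ + 2α₂)·DIC
At pH 8.06: [H⁺]/K1 = 10^-1.85 = 0.014125, K2/[H⁺] = 10^-1.38 = 0.041687
α₁ = 1/(1 + 0.014125 + 0.041687) = 1/1.0558 = 0.9471; α₂ = α₁·K2/[H⁺] = 0.03948
α₁ + 2α₂ = 1.0261
CA = 1.0261 × 1.31 = 1.34 mmol/kg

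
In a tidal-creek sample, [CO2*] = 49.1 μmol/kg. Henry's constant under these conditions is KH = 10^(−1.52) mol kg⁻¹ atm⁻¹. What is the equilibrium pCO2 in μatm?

pCO2 = 1630 μatm

KH = 10^(−1.52) = 3.020×10^-2 mol kg⁻¹ atm⁻¹
pCO2 = [CO2*]/KH = 49.1×10^-6 / 3.020×10^-2 = 1.63×10^-3 atm = 1630 μatm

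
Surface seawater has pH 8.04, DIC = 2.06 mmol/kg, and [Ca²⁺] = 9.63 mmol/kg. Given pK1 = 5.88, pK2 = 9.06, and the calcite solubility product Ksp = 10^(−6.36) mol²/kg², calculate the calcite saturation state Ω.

Ω = 3.94

α₂ = 1 / (1 + [H⁺]/K2 + [H⁺]²/(K1K2)) = 1 / (1 + 10^+1.02 + 10^-1.14)
   = 1 / (1 + 10.471 + 0.072444) = 1/11.544 = 0.08663
[CO3²⁻] = α₂ × DIC = 0.08663 × 2.06 = 0.1785 mmol/kg
Ksp = 10^(−6.36) = 4.365×10^-7
Ω = [Ca²⁺][CO3²⁻]/Ksp = (9.63×10^-3)(1.785×10^-4) / 4.365×10^-7 = 3.94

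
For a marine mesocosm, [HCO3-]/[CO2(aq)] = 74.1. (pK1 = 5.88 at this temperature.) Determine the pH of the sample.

From K1 = [H⁺][HCO3-]/[CO2(aq)]:  pH = pK1 + log₁₀([HCO3-]/[CO2(aq)])
log₁₀(74.1) = +1.870
pH = 5.88 + (+1.870) = 7.75

pH = 7.75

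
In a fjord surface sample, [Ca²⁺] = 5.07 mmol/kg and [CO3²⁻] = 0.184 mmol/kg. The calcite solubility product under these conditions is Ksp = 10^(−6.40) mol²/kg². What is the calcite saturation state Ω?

Ω = 2.34

Ksp = 10^(−6.40) = 3.981×10^-7
Ω = [Ca²⁺][CO3²⁻]/Ksp = (5.07×10^-3)(0.184×10^-3) / 3.981×10^-7 = 2.34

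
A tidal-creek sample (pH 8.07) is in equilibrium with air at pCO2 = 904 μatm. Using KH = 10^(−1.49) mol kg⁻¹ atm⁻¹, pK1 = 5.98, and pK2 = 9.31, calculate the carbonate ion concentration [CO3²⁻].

[CO3²⁻] = 0.207 mmol/kg

[CO2*] = KH · pCO2 = 10^(−1.49) × 904×10^-6 = 2.925×10^-5 mol/kg
α₀ = 1/(1 + K1/[H⁺] + K1K2/[H⁺]²) = 1/(1 + 10^+2.09 + 10^+0.85) = 0.007627
DIC = [CO2*]/α₀ = 2.925×10^-5 / 0.007627 = 3.835 mmol/kg
[CO3²⁻] = α₂·DIC; α₂ = 0.05400, so [CO3²⁻] = 0.05400 × 3.835 = 0.207 mmol/kg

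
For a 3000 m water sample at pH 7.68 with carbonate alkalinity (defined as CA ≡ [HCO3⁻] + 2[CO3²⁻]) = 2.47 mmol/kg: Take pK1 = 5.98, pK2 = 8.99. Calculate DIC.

DIC = 2.40 mmol/kg

CA = [HCO3⁻] + 2[CO3²⁻] = (α₁ + 2α₂)·DIC
At pH 7.68: [H⁺]/K1 = 10^-1.70 = 0.019953, K2/[H⁺] = 10^-1.31 = 0.048978
α₁ = 1/(1 + 0.019953 + 0.048978) = 1/1.0689 = 0.9355; α₂ = α₁·K2/[H⁺] = 0.04582
α₁ + 2α₂ = 1.0272
DIC = CA / (α₁ + 2α₂) = 2.47 / 1.0272 = 2.40 mmol/kg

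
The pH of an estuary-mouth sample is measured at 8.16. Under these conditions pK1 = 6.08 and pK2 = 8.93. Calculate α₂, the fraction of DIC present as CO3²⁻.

α₂ = 1 / (1 + [H⁺]/K2 + [H⁺]²/(K1K2)) = 1 / (1 + 10^+0.77 + 10^-1.31)
   = 1 / (1 + 5.8884 + 0.048978) = 1/6.9374 = 0.1441

α₂ = 0.144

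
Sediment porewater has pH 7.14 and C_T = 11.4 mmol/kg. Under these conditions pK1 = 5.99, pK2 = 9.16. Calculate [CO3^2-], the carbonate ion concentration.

α₂ = 1 / (1 + [H⁺]/K2 + [H⁺]²/(K1K2)) = 1 / (1 + 10^+2.02 + 10^+0.87)
   = 1 / (1 + 104.71 + 7.4131) = 1/113.13 = 0.008840
[CO3²⁻] = α₂ × DIC = 0.008840 × 11.4 = 0.101 mmol/kg

[CO3²⁻] = 0.101 mmol/kg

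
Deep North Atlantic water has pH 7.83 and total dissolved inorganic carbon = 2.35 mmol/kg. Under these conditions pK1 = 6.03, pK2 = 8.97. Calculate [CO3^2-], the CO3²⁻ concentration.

[CO3²⁻] = 0.156 mmol/kg

α₂ = 1 / (1 + [H⁺]/K2 + [H⁺]²/(K1K2)) = 1 / (1 + 10^+1.14 + 10^-0.66)
   = 1 / (1 + 13.804 + 0.21878) = 1/15.023 = 0.06657
[CO3²⁻] = α₂ × DIC = 0.06657 × 2.35 = 0.156 mmol/kg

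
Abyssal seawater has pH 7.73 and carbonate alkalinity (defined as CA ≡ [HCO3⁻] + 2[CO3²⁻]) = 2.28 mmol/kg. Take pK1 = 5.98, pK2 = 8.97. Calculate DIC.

DIC = 2.20 mmol/kg

CA = [HCO3⁻] + 2[CO3²⁻] = (α₁ + 2α₂)·DIC
At pH 7.73: [H⁺]/K1 = 10^-1.75 = 0.017783, K2/[H⁺] = 10^-1.24 = 0.057544
α₁ = 1/(1 + 0.017783 + 0.057544) = 1/1.0753 = 0.9299; α₂ = α₁·K2/[H⁺] = 0.05351
α₁ + 2α₂ = 1.0370
DIC = CA / (α₁ + 2α₂) = 2.28 / 1.0370 = 2.20 mmol/kg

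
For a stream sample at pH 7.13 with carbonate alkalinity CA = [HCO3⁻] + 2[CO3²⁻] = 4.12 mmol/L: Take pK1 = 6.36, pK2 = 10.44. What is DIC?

CA = [HCO3⁻] + 2[CO3²⁻] = (α₁ + 2α₂)·DIC
At pH 7.13: [H⁺]/K1 = 10^-0.77 = 0.16982, K2/[H⁺] = 10^-3.31 = 0.00048978
α₁ = 1/(1 + 0.16982 + 0.00048978) = 1/1.1703 = 0.8545; α₂ = α₁·K2/[H⁺] = 0.0004185
α₁ + 2α₂ = 0.8553
DIC = CA / (α₁ + 2α₂) = 4.12 / 0.8553 = 4.82 mmol/L

DIC = 4.82 mmol/L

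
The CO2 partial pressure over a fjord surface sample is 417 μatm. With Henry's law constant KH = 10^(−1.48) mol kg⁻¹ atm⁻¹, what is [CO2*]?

[CO2*] = 13.8 μmol/kg

KH = 10^(−1.48) = 3.311×10^-2 mol kg⁻¹ atm⁻¹
[CO2*] = KH · pCO2 = 3.311×10^-2 × 417×10^-6 atm = 1.38×10^-5 mol/kg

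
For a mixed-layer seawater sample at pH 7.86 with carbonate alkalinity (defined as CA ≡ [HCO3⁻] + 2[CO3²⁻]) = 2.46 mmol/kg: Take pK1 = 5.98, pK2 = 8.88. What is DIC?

CA = [HCO3⁻] + 2[CO3²⁻] = (α₁ + 2α₂)·DIC
At pH 7.86: [H⁺]/K1 = 10^-1.88 = 0.013183, K2/[H⁺] = 10^-1.02 = 0.095499
α₁ = 1/(1 + 0.013183 + 0.095499) = 1/1.1087 = 0.9020; α₂ = α₁·K2/[H⁺] = 0.08614
α₁ + 2α₂ = 1.0742
DIC = CA / (α₁ + 2α₂) = 2.46 / 1.0742 = 2.29 mmol/kg

DIC = 2.29 mmol/kg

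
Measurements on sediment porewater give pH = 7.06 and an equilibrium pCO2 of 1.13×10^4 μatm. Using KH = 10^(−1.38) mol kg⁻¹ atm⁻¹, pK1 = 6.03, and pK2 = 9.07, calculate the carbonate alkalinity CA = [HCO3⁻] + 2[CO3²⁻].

[CO2*] = KH · pCO2 = 10^(−1.38) × 1.13×10^4×10^-6 = 4.711×10^-4 mol/kg
α₀ = 1/(1 + K1/[H⁺] + K1K2/[H⁺]²) = 1/(1 + 10^+1.03 + 10^-0.98) = 0.08460
DIC = [CO2*]/α₀ = 4.711×10^-4 / 0.08460 = 5.568 mmol/kg
CA = (α₁ + 2α₂)·DIC = (0.9065 + 2×0.008859) × 5.568 = 5.15 mmol/kg

CA = 5.15 mmol/kg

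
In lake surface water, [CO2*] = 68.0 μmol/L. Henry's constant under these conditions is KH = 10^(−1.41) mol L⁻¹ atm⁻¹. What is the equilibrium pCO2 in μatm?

KH = 10^(−1.41) = 3.890×10^-2 mol L⁻¹ atm⁻¹
pCO2 = [CO2*]/KH = 68.0×10^-6 / 3.890×10^-2 = 1.75×10^-3 atm = 1750 μatm

pCO2 = 1750 μatm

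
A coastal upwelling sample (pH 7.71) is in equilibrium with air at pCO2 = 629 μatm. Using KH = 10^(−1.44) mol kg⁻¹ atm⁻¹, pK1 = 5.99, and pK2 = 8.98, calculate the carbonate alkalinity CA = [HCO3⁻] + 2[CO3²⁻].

[CO2*] = KH · pCO2 = 10^(−1.44) × 629×10^-6 = 2.284×10^-5 mol/kg
α₀ = 1/(1 + K1/[H⁺] + K1K2/[H⁺]²) = 1/(1 + 10^+1.72 + 10^+0.45) = 0.01776
DIC = [CO2*]/α₀ = 2.284×10^-5 / 0.01776 = 1.286 mmol/kg
CA = (α₁ + 2α₂)·DIC = (0.9322 + 2×0.05006) × 1.286 = 1.33 mmol/kg

CA = 1.33 mmol/kg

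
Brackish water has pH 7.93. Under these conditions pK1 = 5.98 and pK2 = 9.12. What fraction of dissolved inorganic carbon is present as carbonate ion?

α₂ = 0.0600

α₂ = 1 / (1 + [H⁺]/K2 + [H⁺]²/(K1K2)) = 1 / (1 + 10^+1.19 + 10^-0.76)
   = 1 / (1 + 15.488 + 0.17378) = 1/16.662 = 0.06002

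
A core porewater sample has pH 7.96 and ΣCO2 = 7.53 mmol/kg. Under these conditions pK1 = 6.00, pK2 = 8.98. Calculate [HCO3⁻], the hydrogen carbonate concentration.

[HCO3⁻] = 6.81 mmol/kg

α₁ = 1 / (1 + [H⁺]/K1 + K2/[H⁺]) = 1 / (1 + 10^-1.96 + 10^-1.02)
   = 1 / (1 + 0.010965 + 0.095499) = 1/1.1065 = 0.9038
[HCO3⁻] = α₁ × DIC = 0.9038 × 7.53 = 6.81 mmol/kg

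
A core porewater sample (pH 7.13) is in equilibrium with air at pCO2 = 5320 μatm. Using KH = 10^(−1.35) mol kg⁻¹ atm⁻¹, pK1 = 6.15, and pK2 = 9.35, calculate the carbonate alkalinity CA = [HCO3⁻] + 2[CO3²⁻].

[CO2*] = KH · pCO2 = 10^(−1.35) × 5320×10^-6 = 2.376×10^-4 mol/kg
α₀ = 1/(1 + K1/[H⁺] + K1K2/[H⁺]²) = 1/(1 + 10^+0.98 + 10^-1.24) = 0.09427
DIC = [CO2*]/α₀ = 2.376×10^-4 / 0.09427 = 2.521 mmol/kg
CA = (α₁ + 2α₂)·DIC = (0.9003 + 2×0.005425) × 2.521 = 2.30 mmol/kg

CA = 2.30 mmol/kg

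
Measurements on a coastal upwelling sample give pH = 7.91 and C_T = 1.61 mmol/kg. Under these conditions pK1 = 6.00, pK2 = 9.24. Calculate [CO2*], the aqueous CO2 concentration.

α₀ = 1 / (1 + K1/[H⁺] + K1K2/[H⁺]²) = 1 / (1 + 10^+1.91 + 10^+0.58)
   = 1 / (1 + 81.283 + 3.8019) = 1/86.085 = 0.01162
[CO2*] = α₀ × DIC = 0.01162 × 1.61 = 0.0187 mmol/kg = 18.7 μmol/kg

[CO2*] = 18.7 μmol/kg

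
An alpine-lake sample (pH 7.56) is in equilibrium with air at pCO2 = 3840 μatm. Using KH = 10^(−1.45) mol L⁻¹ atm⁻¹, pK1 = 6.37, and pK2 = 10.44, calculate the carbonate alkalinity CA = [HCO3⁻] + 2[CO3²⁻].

CA = 2.12 mmol/L

[CO2*] = KH · pCO2 = 10^(−1.45) × 3840×10^-6 = 1.362×10^-4 mol/L
α₀ = 1/(1 + K1/[H⁺] + K1K2/[H⁺]²) = 1/(1 + 10^+1.19 + 10^-1.69) = 0.06057
DIC = [CO2*]/α₀ = 1.362×10^-4 / 0.06057 = 2.249 mmol/L
CA = (α₁ + 2α₂)·DIC = (0.9382 + 2×0.001237) × 2.249 = 2.12 mmol/L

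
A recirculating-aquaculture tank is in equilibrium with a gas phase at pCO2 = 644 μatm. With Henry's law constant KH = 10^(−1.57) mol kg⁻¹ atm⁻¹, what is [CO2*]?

KH = 10^(−1.57) = 2.692×10^-2 mol kg⁻¹ atm⁻¹
[CO2*] = KH · pCO2 = 2.692×10^-2 × 644×10^-6 atm = 1.73×10^-5 mol/kg

[CO2*] = 17.3 μmol/kg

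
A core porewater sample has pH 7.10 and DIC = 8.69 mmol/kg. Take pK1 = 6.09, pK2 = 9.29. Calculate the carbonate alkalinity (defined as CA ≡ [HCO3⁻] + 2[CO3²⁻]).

CA = 7.97 mmol/kg

CA = [HCO3⁻] + 2[CO3²⁻] = (α₁ + 2α₂)·DIC
At pH 7.10: [H⁺]/K1 = 10^-1.01 = 0.097724, K2/[H⁺] = 10^-2.19 = 0.0064565
α₁ = 1/(1 + 0.097724 + 0.0064565) = 1/1.1042 = 0.9056; α₂ = α₁·K2/[H⁺] = 0.005847
α₁ + 2α₂ = 0.9173
CA = 0.9173 × 8.69 = 7.97 mmol/kg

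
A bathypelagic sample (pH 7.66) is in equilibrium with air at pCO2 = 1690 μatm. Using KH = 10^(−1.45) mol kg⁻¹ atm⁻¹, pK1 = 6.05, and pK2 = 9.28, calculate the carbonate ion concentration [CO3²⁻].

[CO3²⁻] = 0.0586 mmol/kg

[CO2*] = KH · pCO2 = 10^(−1.45) × 1690×10^-6 = 5.996×10^-5 mol/kg
α₀ = 1/(1 + K1/[H⁺] + K1K2/[H⁺]²) = 1/(1 + 10^+1.61 + 10^-0.01) = 0.02341
DIC = [CO2*]/α₀ = 5.996×10^-5 / 0.02341 = 2.561 mmol/kg
[CO3²⁻] = α₂·DIC; α₂ = 0.02288, so [CO3²⁻] = 0.02288 × 2.561 = 0.0586 mmol/kg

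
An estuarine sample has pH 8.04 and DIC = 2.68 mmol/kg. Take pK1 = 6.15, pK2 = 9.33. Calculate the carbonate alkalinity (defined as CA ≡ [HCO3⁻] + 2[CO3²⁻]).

CA = [HCO3⁻] + 2[CO3²⁻] = (α₁ + 2α₂)·DIC
At pH 8.04: [H⁺]/K1 = 10^-1.89 = 0.012882, K2/[H⁺] = 10^-1.29 = 0.051286
α₁ = 1/(1 + 0.012882 + 0.051286) = 1/1.0642 = 0.9397; α₂ = α₁·K2/[H⁺] = 0.04819
α₁ + 2α₂ = 1.0361
CA = 1.0361 × 2.68 = 2.78 mmol/kg

CA = 2.78 mmol/kg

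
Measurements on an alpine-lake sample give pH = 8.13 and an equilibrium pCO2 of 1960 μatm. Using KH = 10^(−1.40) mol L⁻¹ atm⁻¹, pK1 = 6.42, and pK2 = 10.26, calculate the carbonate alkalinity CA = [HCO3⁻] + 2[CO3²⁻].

[CO2*] = KH · pCO2 = 10^(−1.40) × 1960×10^-6 = 7.803×10^-5 mol/L
α₀ = 1/(1 + K1/[H⁺] + K1K2/[H⁺]²) = 1/(1 + 10^+1.71 + 10^-0.42) = 0.01899
DIC = [CO2*]/α₀ = 7.803×10^-5 / 0.01899 = 4.110 mmol/L
CA = (α₁ + 2α₂)·DIC = (0.9738 + 2×0.007219) × 4.110 = 4.06 mmol/L

CA = 4.06 mmol/L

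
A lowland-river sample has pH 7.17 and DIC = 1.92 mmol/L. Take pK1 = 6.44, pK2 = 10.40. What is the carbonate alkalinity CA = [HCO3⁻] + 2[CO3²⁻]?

CA = 1.62 mmol/L

CA = [HCO3⁻] + 2[CO3²⁻] = (α₁ + 2α₂)·DIC
At pH 7.17: [H⁺]/K1 = 10^-0.73 = 0.18621, K2/[H⁺] = 10^-3.23 = 0.00058884
α₁ = 1/(1 + 0.18621 + 0.00058884) = 1/1.1868 = 0.8426; α₂ = α₁·K2/[H⁺] = 0.0004962
α₁ + 2α₂ = 0.8436
CA = 0.8436 × 1.92 = 1.62 mmol/L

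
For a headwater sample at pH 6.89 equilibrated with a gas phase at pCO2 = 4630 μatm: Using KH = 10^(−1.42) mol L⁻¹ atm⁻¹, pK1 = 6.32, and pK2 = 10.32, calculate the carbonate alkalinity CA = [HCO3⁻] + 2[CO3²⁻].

CA = 0.654 mmol/L

[CO2*] = KH · pCO2 = 10^(−1.42) × 4630×10^-6 = 1.760×10^-4 mol/L
α₀ = 1/(1 + K1/[H⁺] + K1K2/[H⁺]²) = 1/(1 + 10^+0.57 + 10^-2.86) = 0.2120
DIC = [CO2*]/α₀ = 1.760×10^-4 / 0.2120 = 0.8303 mmol/L
CA = (α₁ + 2α₂)·DIC = (0.7877 + 2×0.0002927) × 0.8303 = 0.654 mmol/L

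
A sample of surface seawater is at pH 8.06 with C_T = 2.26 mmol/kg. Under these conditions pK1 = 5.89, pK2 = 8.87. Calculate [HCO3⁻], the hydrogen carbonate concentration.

α₁ = 1 / (1 + [H⁺]/K1 + K2/[H⁺]) = 1 / (1 + 10^-2.17 + 10^-0.81)
   = 1 / (1 + 0.0067608 + 0.15488) = 1/1.1616 = 0.8609
[HCO3⁻] = α₁ × DIC = 0.8609 × 2.26 = 1.95 mmol/kg

[HCO3⁻] = 1.95 mmol/kg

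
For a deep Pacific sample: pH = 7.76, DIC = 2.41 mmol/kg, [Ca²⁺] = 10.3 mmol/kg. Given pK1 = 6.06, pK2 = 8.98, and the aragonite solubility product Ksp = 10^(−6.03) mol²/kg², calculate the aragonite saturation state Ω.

α₂ = 1 / (1 + [H⁺]/K2 + [H⁺]²/(K1K2)) = 1 / (1 + 10^+1.22 + 10^-0.48)
   = 1 / (1 + 16.596 + 0.33113) = 1/17.927 = 0.05578
[CO3²⁻] = α₂ × DIC = 0.05578 × 2.41 = 0.1344 mmol/kg
Ksp = 10^(−6.03) = 9.333×10^-7
Ω = [Ca²⁺][CO3²⁻]/Ksp = (10.3×10^-3)(1.344×10^-4) / 9.333×10^-7 = 1.48

Ω = 1.48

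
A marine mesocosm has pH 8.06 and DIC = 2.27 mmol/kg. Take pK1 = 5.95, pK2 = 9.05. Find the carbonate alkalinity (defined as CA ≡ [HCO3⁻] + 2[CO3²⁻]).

CA = [HCO3⁻] + 2[CO3²⁻] = (α₁ + 2α₂)·DIC
At pH 8.06: [H⁺]/K1 = 10^-2.11 = 0.0077625, K2/[H⁺] = 10^-0.99 = 0.10233
α₁ = 1/(1 + 0.0077625 + 0.10233) = 1/1.1101 = 0.9008; α₂ = α₁·K2/[H⁺] = 0.09218
α₁ + 2α₂ = 1.0852
CA = 1.0852 × 2.27 = 2.46 mmol/kg

CA = 2.46 mmol/kg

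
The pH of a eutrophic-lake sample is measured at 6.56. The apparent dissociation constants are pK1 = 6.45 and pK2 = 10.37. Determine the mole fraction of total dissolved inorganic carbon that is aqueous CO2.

α₀ = 0.437

α₀ = 1 / (1 + K1/[H⁺] + K1K2/[H⁺]²) = 1 / (1 + 10^+0.11 + 10^-3.70)
   = 1 / (1 + 1.2882 + 0.00019953) = 1/2.2884 = 0.4370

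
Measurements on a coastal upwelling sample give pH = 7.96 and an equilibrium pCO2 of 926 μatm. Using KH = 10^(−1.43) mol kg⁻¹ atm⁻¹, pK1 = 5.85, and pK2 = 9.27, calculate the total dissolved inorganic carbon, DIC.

DIC = 4.68 mmol/kg

[CO2*] = KH · pCO2 = 10^(−1.43) × 926×10^-6 = 3.440×10^-5 mol/kg
α₀ = 1/(1 + K1/[H⁺] + K1K2/[H⁺]²) = 1/(1 + 10^+2.11 + 10^+0.80) = 0.007346
DIC = [CO2*]/α₀ = 3.440×10^-5 / 0.007346 = 4.68 mmol/kg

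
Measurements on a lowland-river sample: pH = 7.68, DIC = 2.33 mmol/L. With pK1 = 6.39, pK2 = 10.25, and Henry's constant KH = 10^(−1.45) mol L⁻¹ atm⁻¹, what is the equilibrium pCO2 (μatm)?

pCO2 = 3200 μatm

α₀ = 1 / (1 + K1/[H⁺] + K1K2/[H⁺]²) = 1 / (1 + 10^+1.29 + 10^-1.28)
   = 1 / (1 + 19.498 + 0.052481) = 1/20.551 = 0.04866
[CO2*] = α₀ × DIC = 0.04866 × 2.33 = 0.1134 mmol/L
pCO2 = [CO2*]/KH = 1.134×10^-4 / 3.548×10^-2 = 3200 μatm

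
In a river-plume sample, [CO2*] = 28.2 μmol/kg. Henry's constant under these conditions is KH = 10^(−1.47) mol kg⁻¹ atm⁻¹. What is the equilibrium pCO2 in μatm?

pCO2 = 832 μatm

KH = 10^(−1.47) = 3.388×10^-2 mol kg⁻¹ atm⁻¹
pCO2 = [CO2*]/KH = 28.2×10^-6 / 3.388×10^-2 = 8.32×10^-4 atm = 832 μatm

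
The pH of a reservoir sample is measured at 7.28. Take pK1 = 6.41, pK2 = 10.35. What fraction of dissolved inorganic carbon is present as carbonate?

α₂ = 1 / (1 + [H⁺]/K2 + [H⁺]²/(K1K2)) = 1 / (1 + 10^+3.07 + 10^+2.20)
   = 1 / (1 + 1174.9 + 158.49) = 1/1334.4 = 0.0007494

α₂ = 0.000749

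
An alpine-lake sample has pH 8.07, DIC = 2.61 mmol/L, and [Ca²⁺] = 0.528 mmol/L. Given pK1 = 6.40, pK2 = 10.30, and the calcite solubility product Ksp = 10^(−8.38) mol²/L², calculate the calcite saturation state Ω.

α₂ = 1 / (1 + [H⁺]/K2 + [H⁺]²/(K1K2)) = 1 / (1 + 10^+2.23 + 10^+0.56)
   = 1 / (1 + 169.82 + 3.6308) = 1/174.46 = 0.005732
[CO3²⁻] = α₂ × DIC = 0.005732 × 2.61 = 0.01496 mmol/L = 14.96 μmol/L
Ksp = 10^(−8.38) = 4.169×10^-9
Ω = [Ca²⁺][CO3²⁻]/Ksp = (0.528×10^-3)(1.496×10^-5) / 4.169×10^-9 = 1.89

Ω = 1.89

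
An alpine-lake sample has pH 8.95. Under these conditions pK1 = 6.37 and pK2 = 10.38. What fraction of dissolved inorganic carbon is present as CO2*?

α₀ = 0.00253

α₀ = 1 / (1 + K1/[H⁺] + K1K2/[H⁺]²) = 1 / (1 + 10^+2.58 + 10^+1.15)
   = 1 / (1 + 380.19 + 14.125) = 1/395.31 = 0.002530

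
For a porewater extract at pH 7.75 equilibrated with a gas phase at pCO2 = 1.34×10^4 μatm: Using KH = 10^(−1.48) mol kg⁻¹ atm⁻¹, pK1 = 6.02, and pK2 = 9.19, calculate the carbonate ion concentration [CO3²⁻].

[CO3²⁻] = 0.865 mmol/kg

[CO2*] = KH · pCO2 = 10^(−1.48) × 1.34×10^4×10^-6 = 4.437×10^-4 mol/kg
α₀ = 1/(1 + K1/[H⁺] + K1K2/[H⁺]²) = 1/(1 + 10^+1.73 + 10^+0.29) = 0.01765
DIC = [CO2*]/α₀ = 4.437×10^-4 / 0.01765 = 25.14 mmol/kg
[CO3²⁻] = α₂·DIC; α₂ = 0.03442, so [CO3²⁻] = 0.03442 × 25.14 = 0.865 mmol/kg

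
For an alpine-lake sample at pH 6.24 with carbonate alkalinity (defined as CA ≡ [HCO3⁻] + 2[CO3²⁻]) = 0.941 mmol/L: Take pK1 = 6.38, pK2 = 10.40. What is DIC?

CA = [HCO3⁻] + 2[CO3²⁻] = (α₁ + 2α₂)·DIC
At pH 6.24: [H⁺]/K1 = 10^0.14 = 1.3804, K2/[H⁺] = 10^-4.16 = 6.9183×10^-5
α₁ = 1/(1 + 1.3804 + 6.9183×10^-5) = 1/2.3805 = 0.4201; α₂ = α₁·K2/[H⁺] = 2.906×10^-5
α₁ + 2α₂ = 0.4201
DIC = CA / (α₁ + 2α₂) = 0.941 / 0.4201 = 2.24 mmol/L

DIC = 2.24 mmol/L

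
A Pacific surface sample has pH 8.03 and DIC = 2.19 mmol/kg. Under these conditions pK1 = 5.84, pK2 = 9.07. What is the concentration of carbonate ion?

α₂ = 1 / (1 + [H⁺]/K2 + [H⁺]²/(K1K2)) = 1 / (1 + 10^+1.04 + 10^-1.15)
   = 1 / (1 + 10.965 + 0.070795) = 1/12.036 = 0.08309
[CO3²⁻] = α₂ × DIC = 0.08309 × 2.19 = 0.182 mmol/kg

[CO3²⁻] = 0.182 mmol/kg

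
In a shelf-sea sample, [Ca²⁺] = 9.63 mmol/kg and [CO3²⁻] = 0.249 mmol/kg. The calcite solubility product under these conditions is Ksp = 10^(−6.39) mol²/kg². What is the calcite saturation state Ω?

Ω = 5.89

Ksp = 10^(−6.39) = 4.074×10^-7
Ω = [Ca²⁺][CO3²⁻]/Ksp = (9.63×10^-3)(0.249×10^-3) / 4.074×10^-7 = 5.89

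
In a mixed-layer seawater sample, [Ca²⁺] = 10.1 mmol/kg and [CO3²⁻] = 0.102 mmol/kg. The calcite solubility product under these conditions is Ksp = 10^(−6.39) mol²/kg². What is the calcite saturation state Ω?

Ksp = 10^(−6.39) = 4.074×10^-7
Ω = [Ca²⁺][CO3²⁻]/Ksp = (10.1×10^-3)(0.102×10^-3) / 4.074×10^-7 = 2.53

Ω = 2.53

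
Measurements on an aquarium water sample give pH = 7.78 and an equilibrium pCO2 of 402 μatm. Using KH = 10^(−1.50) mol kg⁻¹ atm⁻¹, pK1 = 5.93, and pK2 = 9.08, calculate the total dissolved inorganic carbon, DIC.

[CO2*] = KH · pCO2 = 10^(−1.50) × 402×10^-6 = 1.271×10^-5 mol/kg
α₀ = 1/(1 + K1/[H⁺] + K1K2/[H⁺]²) = 1/(1 + 10^+1.85 + 10^+0.55) = 0.01327
DIC = [CO2*]/α₀ = 1.271×10^-5 / 0.01327 = 0.958 mmol/kg

DIC = 0.958 mmol/kg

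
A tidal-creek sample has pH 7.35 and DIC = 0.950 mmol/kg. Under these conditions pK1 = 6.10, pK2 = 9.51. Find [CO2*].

[CO2*] = 0.0502 mmol/kg

α₀ = 1 / (1 + K1/[H⁺] + K1K2/[H⁺]²) = 1 / (1 + 10^+1.25 + 10^-0.91)
   = 1 / (1 + 17.783 + 0.12303) = 1/18.906 = 0.05289
[CO2*] = α₀ × DIC = 0.05289 × 0.950 = 0.0502 mmol/kg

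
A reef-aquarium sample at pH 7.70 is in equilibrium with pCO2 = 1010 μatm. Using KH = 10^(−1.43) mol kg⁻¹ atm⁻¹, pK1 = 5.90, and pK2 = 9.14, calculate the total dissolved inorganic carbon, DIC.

[CO2*] = KH · pCO2 = 10^(−1.43) × 1010×10^-6 = 3.753×10^-5 mol/kg
α₀ = 1/(1 + K1/[H⁺] + K1K2/[H⁺]²) = 1/(1 + 10^+1.80 + 10^+0.36) = 0.01506
DIC = [CO2*]/α₀ = 3.753×10^-5 / 0.01506 = 2.49 mmol/kg

DIC = 2.49 mmol/kg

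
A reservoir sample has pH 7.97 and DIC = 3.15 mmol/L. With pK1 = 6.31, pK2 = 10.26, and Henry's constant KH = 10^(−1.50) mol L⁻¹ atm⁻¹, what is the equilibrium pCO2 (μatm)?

pCO2 = 2120 μatm

α₀ = 1 / (1 + K1/[H⁺] + K1K2/[H⁺]²) = 1 / (1 + 10^+1.66 + 10^-0.63)
   = 1 / (1 + 45.709 + 0.23442) = 1/46.943 = 0.02130
[CO2*] = α₀ × DIC = 0.02130 × 3.15 = 0.06710 mmol/L
pCO2 = [CO2*]/KH = 6.710×10^-5 / 3.162×10^-2 = 2120 μatm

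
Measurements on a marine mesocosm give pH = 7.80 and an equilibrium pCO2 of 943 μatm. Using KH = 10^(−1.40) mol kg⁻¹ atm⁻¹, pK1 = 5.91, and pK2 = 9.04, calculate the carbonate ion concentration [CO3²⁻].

[CO3²⁻] = 0.168 mmol/kg

[CO2*] = KH · pCO2 = 10^(−1.40) × 943×10^-6 = 3.754×10^-5 mol/kg
α₀ = 1/(1 + K1/[H⁺] + K1K2/[H⁺]²) = 1/(1 + 10^+1.89 + 10^+0.65) = 0.01203
DIC = [CO2*]/α₀ = 3.754×10^-5 / 0.01203 = 3.119 mmol/kg
[CO3²⁻] = α₂·DIC; α₂ = 0.05376, so [CO3²⁻] = 0.05376 × 3.119 = 0.168 mmol/kg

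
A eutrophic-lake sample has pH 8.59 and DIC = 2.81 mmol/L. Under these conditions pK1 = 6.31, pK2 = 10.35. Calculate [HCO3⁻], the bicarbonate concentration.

α₁ = 1 / (1 + [H⁺]/K1 + K2/[H⁺]) = 1 / (1 + 10^-2.28 + 10^-1.76)
   = 1 / (1 + 0.0052481 + 0.017378) = 1/1.0226 = 0.9779
[HCO3⁻] = α₁ × DIC = 0.9779 × 2.81 = 2.75 mmol/L

[HCO3⁻] = 2.75 mmol/L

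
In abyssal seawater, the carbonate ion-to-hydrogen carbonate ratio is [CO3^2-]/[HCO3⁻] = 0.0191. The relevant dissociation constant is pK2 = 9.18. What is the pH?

pH = 7.46

From K2 = [H⁺][CO3^2-]/[HCO3⁻]:  pH = pK2 + log₁₀([CO3^2-]/[HCO3⁻])
log₁₀(0.0191) = -1.719
pH = 9.18 + (-1.719) = 7.46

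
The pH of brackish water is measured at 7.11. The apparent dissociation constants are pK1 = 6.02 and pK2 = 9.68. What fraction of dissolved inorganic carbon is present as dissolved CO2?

α₀ = 0.0750

α₀ = 1 / (1 + K1/[H⁺] + K1K2/[H⁺]²) = 1 / (1 + 10^+1.09 + 10^-1.48)
   = 1 / (1 + 12.303 + 0.033113) = 1/13.336 = 0.07499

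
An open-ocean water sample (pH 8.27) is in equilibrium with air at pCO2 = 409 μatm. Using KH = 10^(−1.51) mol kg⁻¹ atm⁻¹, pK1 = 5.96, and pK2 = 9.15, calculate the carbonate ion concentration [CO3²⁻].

[CO3²⁻] = 0.340 mmol/kg

[CO2*] = KH · pCO2 = 10^(−1.51) × 409×10^-6 = 1.264×10^-5 mol/kg
α₀ = 1/(1 + K1/[H⁺] + K1K2/[H⁺]²) = 1/(1 + 10^+2.31 + 10^+1.43) = 0.004309
DIC = [CO2*]/α₀ = 1.264×10^-5 / 0.004309 = 2.933 mmol/kg
[CO3²⁻] = α₂·DIC; α₂ = 0.1160, so [CO3²⁻] = 0.1160 × 2.933 = 0.340 mmol/kg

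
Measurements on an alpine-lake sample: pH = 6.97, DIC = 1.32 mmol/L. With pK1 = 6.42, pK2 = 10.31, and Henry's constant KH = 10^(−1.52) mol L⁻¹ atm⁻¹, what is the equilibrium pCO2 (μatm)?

pCO2 = 9610 μatm

α₀ = 1 / (1 + K1/[H⁺] + K1K2/[H⁺]²) = 1 / (1 + 10^+0.55 + 10^-2.79)
   = 1 / (1 + 3.5481 + 0.0016218) = 1/4.5498 = 0.2198
[CO2*] = α₀ × DIC = 0.2198 × 1.32 = 0.2901 mmol/L
pCO2 = [CO2*]/KH = 2.901×10^-4 / 3.020×10^-2 = 9610 μatm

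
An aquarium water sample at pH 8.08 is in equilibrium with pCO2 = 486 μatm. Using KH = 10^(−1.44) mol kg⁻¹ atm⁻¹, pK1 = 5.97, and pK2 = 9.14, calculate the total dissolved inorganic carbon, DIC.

DIC = 2.49 mmol/kg

[CO2*] = KH · pCO2 = 10^(−1.44) × 486×10^-6 = 1.765×10^-5 mol/kg
α₀ = 1/(1 + K1/[H⁺] + K1K2/[H⁺]²) = 1/(1 + 10^+2.11 + 10^+1.05) = 0.007090
DIC = [CO2*]/α₀ = 1.765×10^-5 / 0.007090 = 2.49 mmol/kg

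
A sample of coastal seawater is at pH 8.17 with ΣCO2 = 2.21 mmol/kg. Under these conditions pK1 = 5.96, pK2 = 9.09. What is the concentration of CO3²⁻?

α₂ = 1 / (1 + [H⁺]/K2 + [H⁺]²/(K1K2)) = 1 / (1 + 10^+0.92 + 10^-1.29)
   = 1 / (1 + 8.3176 + 0.051286) = 1/9.3689 = 0.1067
[CO3²⁻] = α₂ × DIC = 0.1067 × 2.21 = 0.236 mmol/kg

[CO3²⁻] = 0.236 mmol/kg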